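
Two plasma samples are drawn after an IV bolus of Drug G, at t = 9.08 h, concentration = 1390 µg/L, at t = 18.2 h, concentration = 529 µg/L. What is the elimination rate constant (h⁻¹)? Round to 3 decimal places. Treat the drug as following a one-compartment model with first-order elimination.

0.106 h⁻¹

k = ln(C₁/C₂) / (t₂ − t₁) = ln(1390/529) / (18.2 − 9.08)
  = 0.9661 / 9.120 = 0.1059 h⁻¹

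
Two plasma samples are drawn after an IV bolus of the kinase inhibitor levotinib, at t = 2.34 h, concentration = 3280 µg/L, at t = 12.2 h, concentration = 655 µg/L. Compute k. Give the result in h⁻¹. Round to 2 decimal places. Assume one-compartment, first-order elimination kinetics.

k = ln(C₁/C₂) / (t₂ − t₁) = ln(3280/655) / (12.2 − 2.34)
  = 1.611 / 9.860 = 0.1634 h⁻¹

0.16 h⁻¹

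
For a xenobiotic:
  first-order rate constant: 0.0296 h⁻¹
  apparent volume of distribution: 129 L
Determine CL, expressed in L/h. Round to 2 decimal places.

3.82 L/h

CL = k × Vd = 0.0296 × 129 = 3.818 L/h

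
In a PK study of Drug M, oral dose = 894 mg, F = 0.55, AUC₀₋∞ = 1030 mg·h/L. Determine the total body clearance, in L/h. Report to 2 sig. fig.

0.48 L/h

CL = F·Dose / AUC = 0.55 × 894 / 1030 = 0.4774 L/h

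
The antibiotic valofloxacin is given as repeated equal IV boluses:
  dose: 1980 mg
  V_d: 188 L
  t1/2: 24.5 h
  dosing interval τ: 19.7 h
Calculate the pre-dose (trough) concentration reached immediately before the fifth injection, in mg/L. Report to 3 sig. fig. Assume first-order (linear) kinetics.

C₀ per dose = Dose / Vd = 1980 / 188 = 10.53 mg/L
k = ln2 / t½ = 0.693147 / 24.5 = 0.02829 h⁻¹
Fraction remaining after one interval: r = e^(−kτ) = e^(−0.02829 × 19.7) = 0.5727
Before dose 5, 4 doses have been given (aged 1τ, 2τ, 3τ, 4τ).
C_trough = C₀ × (r + r² + … + r^4) = C₀ × r(1−r^4)/(1−r)
        = 10.53 × 0.5727 × (1 − 0.1076) / (1 − 0.5727) = 12.59 mg/L

12.6 mg/L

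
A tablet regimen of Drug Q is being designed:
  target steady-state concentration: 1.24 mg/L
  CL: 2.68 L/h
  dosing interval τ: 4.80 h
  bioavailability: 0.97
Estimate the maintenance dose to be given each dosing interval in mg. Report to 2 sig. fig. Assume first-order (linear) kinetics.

At steady state, F × (Dose/τ) = Css × CL.
Dose = Css × CL × τ / F = 1.24 × 2.680 × 4.80 / 0.97 = 16.44 mg

16 mg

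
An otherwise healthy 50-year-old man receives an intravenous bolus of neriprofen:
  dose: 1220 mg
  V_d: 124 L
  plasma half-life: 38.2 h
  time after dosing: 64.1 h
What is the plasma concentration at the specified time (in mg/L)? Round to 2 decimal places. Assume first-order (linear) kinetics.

3.07 mg/L

C₀ = Dose / Vd = 1220 / 124 = 9.839 mg/L
k = ln2 / t½ = 0.693147 / 38.2 = 0.01815 h⁻¹
C = C₀ · e^(−k·t) = 9.839 × e^(−0.01815 × 64.1)
  = 9.839 × 0.3124 = 3.074 mg/L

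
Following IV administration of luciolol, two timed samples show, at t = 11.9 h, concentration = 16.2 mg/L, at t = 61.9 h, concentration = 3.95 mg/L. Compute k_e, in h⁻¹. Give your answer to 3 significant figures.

k = ln(C₁/C₂) / (t₂ − t₁) = ln(16.2/3.95) / (61.9 − 11.9)
  = 1.411 / 50.00 = 0.02822 h⁻¹

0.0282 h⁻¹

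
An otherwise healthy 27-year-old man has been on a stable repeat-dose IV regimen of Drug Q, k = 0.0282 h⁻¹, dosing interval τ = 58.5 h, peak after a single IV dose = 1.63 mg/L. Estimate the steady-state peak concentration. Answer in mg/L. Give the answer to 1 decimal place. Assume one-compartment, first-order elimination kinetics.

e^(−kτ) = e^(−0.02820 × 58.5) = 0.1921
Accumulation ratio R = 1 / (1 − e^(−kτ)) = 1 / (1 − 0.1921) = 1.238
Steady-state peak = C₀ × R = 1.63 × 1.238 = 2.018 mg/L

2.0 mg/L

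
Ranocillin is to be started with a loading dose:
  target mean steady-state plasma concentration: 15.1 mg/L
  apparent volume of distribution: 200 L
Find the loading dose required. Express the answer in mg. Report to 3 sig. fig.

3020 mg

LD = Css × Vd = 15.1 × 200 = 3020 mg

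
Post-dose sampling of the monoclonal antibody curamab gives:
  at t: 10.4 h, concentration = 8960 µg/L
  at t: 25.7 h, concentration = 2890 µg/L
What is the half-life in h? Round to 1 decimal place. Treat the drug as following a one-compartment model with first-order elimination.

9.4 h

k = ln(C₁/C₂) / (t₂ − t₁) = ln(8960/2890) / (25.7 − 10.4)
  = 1.132 / 15.30 = 0.07399 h⁻¹
t½ = ln2 / k = 0.693147 / 0.07399 = 9.368 h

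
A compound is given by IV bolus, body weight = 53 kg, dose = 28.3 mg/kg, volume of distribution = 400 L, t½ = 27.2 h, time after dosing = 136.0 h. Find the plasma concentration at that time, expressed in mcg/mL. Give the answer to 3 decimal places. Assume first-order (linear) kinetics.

Total dose = 28.3 × 53 = 1500 mg
C₀ = Dose / Vd = 1500 / 400 = 3.750 mg/L
k = ln2 / t½ = 0.693147 / 27.2 = 0.02548 h⁻¹
t / t½ = 136.0 / 27.2 = 5 half-lives
C = C₀ × (1/2)^5 = 3.750 × 0.03125 = 0.1172 mg/L
(0.1172 mg/L = 0.1172 mcg/mL)

0.117 mcg/mL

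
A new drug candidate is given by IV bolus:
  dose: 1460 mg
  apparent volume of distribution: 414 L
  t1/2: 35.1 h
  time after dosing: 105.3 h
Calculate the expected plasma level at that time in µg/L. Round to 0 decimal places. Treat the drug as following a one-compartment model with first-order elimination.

441 µg/L

C₀ = Dose / Vd = 1460 / 414 = 3.527 mg/L
k = ln2 / t½ = 0.693147 / 35.1 = 0.01975 h⁻¹
t / t½ = 105.3 / 35.1 = 3 half-lives
C = C₀ × (1/2)^3 = 3.527 × 0.1250 = 0.4409 mg/L
Convert: 0.4409 mg/L × 1000 = 440.9 µg/L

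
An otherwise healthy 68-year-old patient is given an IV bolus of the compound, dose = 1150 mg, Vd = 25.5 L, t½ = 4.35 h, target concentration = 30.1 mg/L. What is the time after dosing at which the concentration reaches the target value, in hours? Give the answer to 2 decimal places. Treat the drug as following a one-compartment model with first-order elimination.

C₀ = Dose / Vd = 1150 / 25.5 = 45.10 mg/L
k = ln2 / t½ = 0.693147 / 4.35 = 0.1593 h⁻¹
t = ln(C₀ / C) / k = ln(45.10 / 30.1) / 0.1593
  = ln(1.498) / 0.1593 = 0.4041 / 0.1593 = 2.537 h

2.54 h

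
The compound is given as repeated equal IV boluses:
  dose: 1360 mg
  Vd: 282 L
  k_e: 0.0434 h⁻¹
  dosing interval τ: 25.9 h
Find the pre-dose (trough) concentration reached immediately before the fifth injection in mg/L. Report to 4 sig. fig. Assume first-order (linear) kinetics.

C₀ per dose = Dose / Vd = 1360 / 282 = 4.823 mg/L
Fraction remaining after one interval: r = e^(−kτ) = e^(−0.04340 × 25.9) = 0.3250
Before dose 5, 4 doses have been given (aged 1τ, 2τ, 3τ, 4τ).
C_trough = C₀ × (r + r² + … + r^4) = C₀ × r(1−r^4)/(1−r)
        = 4.823 × 0.3250 × (1 − 0.01116) / (1 − 0.3250) = 2.296 mg/L

2.296 mg/L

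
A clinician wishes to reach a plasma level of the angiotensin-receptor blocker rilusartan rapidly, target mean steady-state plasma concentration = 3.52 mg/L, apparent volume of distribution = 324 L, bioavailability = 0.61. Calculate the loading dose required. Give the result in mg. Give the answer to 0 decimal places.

LD = Css × Vd / F = 3.52 × 324 / 0.61 = 1870 mg

1870 mg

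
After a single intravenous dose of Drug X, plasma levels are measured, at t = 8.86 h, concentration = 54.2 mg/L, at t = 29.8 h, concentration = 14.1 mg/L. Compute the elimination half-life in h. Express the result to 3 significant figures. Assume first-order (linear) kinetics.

10.8 h

k = ln(C₁/C₂) / (t₂ − t₁) = ln(54.2/14.1) / (29.8 − 8.86)
  = 1.347 / 20.94 = 0.06433 h⁻¹
t½ = ln2 / k = 0.693147 / 0.06433 = 10.77 h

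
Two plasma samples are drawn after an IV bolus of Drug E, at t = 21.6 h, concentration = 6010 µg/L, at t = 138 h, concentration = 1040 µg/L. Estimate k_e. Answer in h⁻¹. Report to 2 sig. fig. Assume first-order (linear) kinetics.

0.015 h⁻¹

k = ln(C₁/C₂) / (t₂ − t₁) = ln(6010/1040) / (138 − 21.6)
  = 1.754 / 116.4 = 0.01507 h⁻¹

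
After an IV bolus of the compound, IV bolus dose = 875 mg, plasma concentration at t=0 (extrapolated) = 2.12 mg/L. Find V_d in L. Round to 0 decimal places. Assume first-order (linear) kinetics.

Vd = Dose / C₀ = 875.0 / 2.12 = 412.7 L

413 L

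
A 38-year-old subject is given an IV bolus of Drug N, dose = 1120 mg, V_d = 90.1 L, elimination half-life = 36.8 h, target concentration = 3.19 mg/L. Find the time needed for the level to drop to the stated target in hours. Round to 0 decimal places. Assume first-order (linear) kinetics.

C₀ = Dose / Vd = 1120 / 90.1 = 12.43 mg/L
k = ln2 / t½ = 0.693147 / 36.8 = 0.01884 h⁻¹
t = ln(C₀ / C) / k = ln(12.43 / 3.19) / 0.01884
  = ln(3.897) / 0.01884 = 1.360 / 0.01884 = 72.19 h

72 h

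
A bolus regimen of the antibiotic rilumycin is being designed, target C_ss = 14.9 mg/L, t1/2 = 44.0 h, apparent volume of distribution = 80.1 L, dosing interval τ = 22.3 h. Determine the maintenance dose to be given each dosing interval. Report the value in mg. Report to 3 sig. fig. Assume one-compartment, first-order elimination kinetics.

k = ln2 / t½ = 0.693147 / 44.0 = 0.01575 h⁻¹
CL = k × Vd = 0.01575 × 80.1 = 1.262 L/h
At steady state, Dose/τ = Css × CL.
Dose = Css × CL × τ = 14.9 × 1.262 × 22.3 = 419.3 mg

419 mg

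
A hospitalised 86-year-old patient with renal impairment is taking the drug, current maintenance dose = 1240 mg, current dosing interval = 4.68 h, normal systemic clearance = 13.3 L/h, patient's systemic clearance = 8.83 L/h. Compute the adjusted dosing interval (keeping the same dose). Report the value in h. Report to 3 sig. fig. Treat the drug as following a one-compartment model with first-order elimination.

7.05 h

To keep the same average steady-state level, dosing rate must scale with clearance.
CL ratio = 8.83 / 13.3 = 0.6639
New interval (same dose) = 4.68 / 0.6639 = 7.049 h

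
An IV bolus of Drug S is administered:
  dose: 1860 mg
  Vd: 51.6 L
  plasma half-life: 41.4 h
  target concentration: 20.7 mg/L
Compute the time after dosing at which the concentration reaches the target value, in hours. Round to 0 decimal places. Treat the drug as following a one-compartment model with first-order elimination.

33 h

C₀ = Dose / Vd = 1860 / 51.6 = 36.05 mg/L
k = ln2 / t½ = 0.693147 / 41.4 = 0.01674 h⁻¹
t = ln(C₀ / C) / k = ln(36.05 / 20.7) / 0.01674
  = ln(1.742) / 0.01674 = 0.5550 / 0.01674 = 33.15 h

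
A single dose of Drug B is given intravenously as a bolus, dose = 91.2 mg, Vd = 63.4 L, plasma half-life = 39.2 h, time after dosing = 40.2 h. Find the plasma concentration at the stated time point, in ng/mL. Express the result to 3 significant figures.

707 ng/mL

C₀ = Dose / Vd = 91.20 / 63.4 = 1.438 mg/L
k = ln2 / t½ = 0.693147 / 39.2 = 0.01768 h⁻¹
C = C₀ · e^(−k·t) = 1.438 × e^(−0.01768 × 40.2)
  = 1.438 × 0.4913 = 0.7065 mg/L
Convert: 0.7065 mg/L × 1000 = 706.5 ng/mL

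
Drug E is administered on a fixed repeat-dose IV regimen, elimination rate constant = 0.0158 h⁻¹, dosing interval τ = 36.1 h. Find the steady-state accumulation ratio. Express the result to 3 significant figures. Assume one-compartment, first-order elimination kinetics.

2.30

e^(−kτ) = e^(−0.01580 × 36.1) = 0.5653
Accumulation ratio R = 1 / (1 − e^(−kτ)) = 1 / (1 − 0.5653) = 2.300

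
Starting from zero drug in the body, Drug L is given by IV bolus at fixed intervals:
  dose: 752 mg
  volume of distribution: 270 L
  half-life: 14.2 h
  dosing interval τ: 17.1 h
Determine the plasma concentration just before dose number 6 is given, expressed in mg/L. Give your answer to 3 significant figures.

C₀ per dose = Dose / Vd = 752 / 270 = 2.785 mg/L
k = ln2 / t½ = 0.693147 / 14.2 = 0.04881 h⁻¹
Fraction remaining after one interval: r = e^(−kτ) = e^(−0.04881 × 17.1) = 0.4340
Before dose 6, 5 doses have been given (aged 1τ, 2τ, 3τ, 4τ, 5τ).
C_trough = C₀ × (r + r² + … + r^5) = C₀ × r(1−r^5)/(1−r)
        = 2.785 × 0.4340 × (1 − 0.01540) / (1 − 0.4340) = 2.103 mg/L

2.10 mg/L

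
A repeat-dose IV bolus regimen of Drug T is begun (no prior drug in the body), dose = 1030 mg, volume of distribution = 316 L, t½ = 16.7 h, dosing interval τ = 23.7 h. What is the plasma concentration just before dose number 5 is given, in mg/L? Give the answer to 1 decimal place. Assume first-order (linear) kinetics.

1.9 mg/L

C₀ per dose = Dose / Vd = 1030 / 316 = 3.259 mg/L
k = ln2 / t½ = 0.693147 / 16.7 = 0.04151 h⁻¹
Fraction remaining after one interval: r = e^(−kτ) = e^(−0.04151 × 23.7) = 0.3739
Before dose 5, 4 doses have been given (aged 1τ, 2τ, 3τ, 4τ).
C_trough = C₀ × (r + r² + … + r^4) = C₀ × r(1−r^4)/(1−r)
        = 3.259 × 0.3739 × (1 − 0.01954) / (1 − 0.3739) = 1.908 mg/L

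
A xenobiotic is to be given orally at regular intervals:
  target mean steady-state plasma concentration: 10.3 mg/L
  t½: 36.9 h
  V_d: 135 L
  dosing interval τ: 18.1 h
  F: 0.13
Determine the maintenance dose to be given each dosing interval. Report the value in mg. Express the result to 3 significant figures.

k = ln2 / t½ = 0.693147 / 36.9 = 0.01878 h⁻¹
CL = k × Vd = 0.01878 × 135 = 2.535 L/h
At steady state, F × (Dose/τ) = Css × CL.
Dose = Css × CL × τ / F = 10.3 × 2.535 × 18.1 / 0.13 = 3635 mg

3640 mg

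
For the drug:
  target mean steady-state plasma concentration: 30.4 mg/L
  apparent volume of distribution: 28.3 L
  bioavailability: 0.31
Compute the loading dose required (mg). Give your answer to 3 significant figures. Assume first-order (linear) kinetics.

LD = Css × Vd / F = 30.4 × 28.3 / 0.31 = 2775 mg

2780 mg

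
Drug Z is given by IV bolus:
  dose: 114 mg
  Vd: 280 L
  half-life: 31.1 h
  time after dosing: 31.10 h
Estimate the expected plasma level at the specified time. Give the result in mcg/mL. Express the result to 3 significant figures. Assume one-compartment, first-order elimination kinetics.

C₀ = Dose / Vd = 114.0 / 280 = 0.4071 mg/L
k = ln2 / t½ = 0.693147 / 31.1 = 0.02229 h⁻¹
t / t½ = 31.10 / 31.1 = 1 half-lives
C = C₀ × (1/2)^1 = 0.4071 × 0.5000 = 0.2036 mg/L
(0.2036 mg/L = 0.2036 mcg/mL)

0.204 mcg/mL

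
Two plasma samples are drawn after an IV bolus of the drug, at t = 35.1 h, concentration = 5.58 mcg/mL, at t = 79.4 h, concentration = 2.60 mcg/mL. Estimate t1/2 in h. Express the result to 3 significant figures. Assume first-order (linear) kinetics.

k = ln(C₁/C₂) / (t₂ − t₁) = ln(5.58/2.60) / (79.4 − 35.1)
  = 0.7637 / 44.30 = 0.01724 h⁻¹
t½ = ln2 / k = 0.693147 / 0.01724 = 40.21 h

40.2 h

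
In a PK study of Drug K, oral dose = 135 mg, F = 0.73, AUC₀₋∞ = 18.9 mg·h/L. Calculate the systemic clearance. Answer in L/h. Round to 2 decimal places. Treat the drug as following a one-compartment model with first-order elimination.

CL = F·Dose / AUC = 0.73 × 135 / 18.9 = 5.214 L/h

5.21 L/h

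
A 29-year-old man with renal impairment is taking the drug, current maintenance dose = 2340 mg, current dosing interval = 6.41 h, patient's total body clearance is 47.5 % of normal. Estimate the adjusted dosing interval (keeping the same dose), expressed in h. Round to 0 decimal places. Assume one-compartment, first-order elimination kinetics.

13 h

To keep the same average steady-state level, dosing rate must scale with clearance.
CL ratio = 47.5 / 100 = 0.4750
New interval (same dose) = 6.41 / 0.4750 = 13.49 h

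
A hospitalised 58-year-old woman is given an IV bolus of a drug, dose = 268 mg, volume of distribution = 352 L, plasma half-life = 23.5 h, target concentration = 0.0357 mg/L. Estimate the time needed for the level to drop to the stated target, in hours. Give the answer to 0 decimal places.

104 h

C₀ = Dose / Vd = 268.0 / 352 = 0.7614 mg/L
k = ln2 / t½ = 0.693147 / 23.5 = 0.02950 h⁻¹
t = ln(C₀ / C) / k = ln(0.7614 / 0.0357) / 0.02950
  = ln(21.33) / 0.02950 = 3.060 / 0.02950 = 103.7 h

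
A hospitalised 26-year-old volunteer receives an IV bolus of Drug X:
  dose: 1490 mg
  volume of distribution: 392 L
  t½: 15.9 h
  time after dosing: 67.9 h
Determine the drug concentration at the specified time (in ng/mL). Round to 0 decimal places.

197 ng/mL

C₀ = Dose / Vd = 1490 / 392 = 3.801 mg/L
k = ln2 / t½ = 0.693147 / 15.9 = 0.04359 h⁻¹
C = C₀ · e^(−k·t) = 3.801 × e^(−0.04359 × 67.9)
  = 3.801 × 0.05183 = 0.1970 mg/L
Convert: 0.1970 mg/L × 1000 = 197.0 ng/mL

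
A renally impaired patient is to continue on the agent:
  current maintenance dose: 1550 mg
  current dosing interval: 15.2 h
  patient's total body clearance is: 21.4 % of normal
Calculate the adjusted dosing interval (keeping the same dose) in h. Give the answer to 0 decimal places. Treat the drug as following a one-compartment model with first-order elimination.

To keep the same average steady-state level, dosing rate must scale with clearance.
CL ratio = 21.4 / 100 = 0.2140
New interval (same dose) = 15.2 / 0.2140 = 71.03 h

71 h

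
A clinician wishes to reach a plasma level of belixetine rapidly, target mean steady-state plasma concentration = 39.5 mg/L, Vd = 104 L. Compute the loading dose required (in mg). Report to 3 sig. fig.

4110 mg

LD = Css × Vd = 39.5 × 104 = 4108 mg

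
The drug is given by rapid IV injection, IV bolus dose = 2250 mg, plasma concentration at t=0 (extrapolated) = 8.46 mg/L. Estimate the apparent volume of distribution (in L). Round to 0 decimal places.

Vd = Dose / C₀ = 2250 / 8.46 = 266.0 L

266 L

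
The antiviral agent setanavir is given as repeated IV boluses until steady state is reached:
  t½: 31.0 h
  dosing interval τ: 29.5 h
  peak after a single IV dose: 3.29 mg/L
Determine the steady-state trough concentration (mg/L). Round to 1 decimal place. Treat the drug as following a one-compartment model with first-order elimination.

3.5 mg/L

k = ln2 / t½ = 0.693147 / 31.0 = 0.02236 h⁻¹
e^(−kτ) = e^(−0.02236 × 29.5) = 0.5170
Accumulation ratio R = 1 / (1 − e^(−kτ)) = 1 / (1 − 0.5170) = 2.070
Steady-state trough = C₀ × R × e^(−kτ) = 3.29 × 2.070 × 0.5170 = 3.521 mg/L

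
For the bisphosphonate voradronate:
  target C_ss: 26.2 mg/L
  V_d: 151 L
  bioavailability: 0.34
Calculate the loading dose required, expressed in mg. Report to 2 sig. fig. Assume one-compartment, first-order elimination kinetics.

LD = Css × Vd / F = 26.2 × 151 / 0.34 = 11640 mg

12000 mg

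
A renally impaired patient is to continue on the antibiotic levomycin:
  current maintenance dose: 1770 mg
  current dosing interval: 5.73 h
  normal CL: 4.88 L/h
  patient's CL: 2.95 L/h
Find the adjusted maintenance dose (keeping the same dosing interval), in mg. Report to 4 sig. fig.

1070 mg

To keep the same average steady-state level, dosing rate must scale with clearance.
CL ratio = 2.95 / 4.88 = 0.6045
New dose (same interval) = 1770 × 0.6045 = 1070 mg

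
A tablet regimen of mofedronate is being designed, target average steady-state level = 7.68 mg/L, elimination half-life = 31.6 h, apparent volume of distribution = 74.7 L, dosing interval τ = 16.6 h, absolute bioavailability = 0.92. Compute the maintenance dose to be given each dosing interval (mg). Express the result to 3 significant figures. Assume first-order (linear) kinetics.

227 mg

k = ln2 / t½ = 0.693147 / 31.6 = 0.02194 h⁻¹
CL = k × Vd = 0.02194 × 74.7 = 1.639 L/h
At steady state, F × (Dose/τ) = Css × CL.
Dose = Css × CL × τ / F = 7.68 × 1.639 × 16.6 / 0.92 = 227.1 mg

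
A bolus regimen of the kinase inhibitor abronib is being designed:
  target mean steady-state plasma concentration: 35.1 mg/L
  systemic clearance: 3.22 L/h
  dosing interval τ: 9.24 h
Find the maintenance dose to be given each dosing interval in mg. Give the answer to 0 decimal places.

1044 mg

At steady state, Dose/τ = Css × CL.
Dose = Css × CL × τ = 35.1 × 3.220 × 9.24 = 1044 mg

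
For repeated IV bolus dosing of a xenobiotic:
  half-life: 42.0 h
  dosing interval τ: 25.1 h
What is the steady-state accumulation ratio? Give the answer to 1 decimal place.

k = ln2 / t½ = 0.693147 / 42.0 = 0.01650 h⁻¹
e^(−kτ) = e^(−0.01650 × 25.1) = 0.6609
Accumulation ratio R = 1 / (1 − e^(−kτ)) = 1 / (1 − 0.6609) = 2.949

2.9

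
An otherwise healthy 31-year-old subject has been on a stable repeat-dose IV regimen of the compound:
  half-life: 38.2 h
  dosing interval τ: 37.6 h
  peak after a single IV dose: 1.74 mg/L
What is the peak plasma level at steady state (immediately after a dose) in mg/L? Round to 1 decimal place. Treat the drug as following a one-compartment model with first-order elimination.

3.5 mg/L

k = ln2 / t½ = 0.693147 / 38.2 = 0.01815 h⁻¹
e^(−kτ) = e^(−0.01815 × 37.6) = 0.5054
Accumulation ratio R = 1 / (1 − e^(−kτ)) = 1 / (1 − 0.5054) = 2.022
Steady-state peak = C₀ × R = 1.74 × 2.022 = 3.518 mg/L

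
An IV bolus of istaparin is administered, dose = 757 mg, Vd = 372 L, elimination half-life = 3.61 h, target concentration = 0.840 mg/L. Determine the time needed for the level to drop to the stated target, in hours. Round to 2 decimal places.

4.61 h

C₀ = Dose / Vd = 757.0 / 372 = 2.035 mg/L
k = ln2 / t½ = 0.693147 / 3.61 = 0.1920 h⁻¹
t = ln(C₀ / C) / k = ln(2.035 / 0.840) / 0.1920
  = ln(2.423) / 0.1920 = 0.8850 / 0.1920 = 4.609 h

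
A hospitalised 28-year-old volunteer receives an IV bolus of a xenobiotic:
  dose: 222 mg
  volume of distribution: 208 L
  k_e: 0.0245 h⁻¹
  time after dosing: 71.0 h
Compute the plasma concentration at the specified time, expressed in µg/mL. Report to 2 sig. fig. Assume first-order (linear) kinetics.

0.19 µg/mL

C₀ = Dose / Vd = 222.0 / 208 = 1.067 mg/L
C = C₀ · e^(−k·t) = 1.067 × e^(−0.02450 × 71.0)
  = 1.067 × 0.1756 = 0.1874 mg/L
(0.1874 mg/L = 0.1874 µg/mL)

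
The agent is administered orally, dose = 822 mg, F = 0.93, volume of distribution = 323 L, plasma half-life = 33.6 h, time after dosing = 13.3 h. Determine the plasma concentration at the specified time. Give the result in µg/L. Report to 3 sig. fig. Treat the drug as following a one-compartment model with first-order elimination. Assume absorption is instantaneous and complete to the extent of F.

Amount reaching circulation = F × Dose = 0.93 × 822.0 = 764.5 mg
C₀ = F·Dose / Vd = 764.5 / 323 = 2.367 mg/L
k = ln2 / t½ = 0.693147 / 33.6 = 0.02063 h⁻¹
C = C₀ · e^(−k·t) = 2.367 × e^(−0.02063 × 13.3)
  = 2.367 × 0.7600 = 1.799 mg/L
Convert: 1.799 mg/L × 1000 = 1799 µg/L

1800 µg/L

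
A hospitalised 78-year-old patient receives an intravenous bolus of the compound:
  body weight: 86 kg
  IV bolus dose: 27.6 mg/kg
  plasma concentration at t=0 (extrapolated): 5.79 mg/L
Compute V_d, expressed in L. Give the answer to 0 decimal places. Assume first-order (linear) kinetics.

Dose = 27.6 × 86 = 2374 mg
Vd = Dose / C₀ = 2374 / 5.79 = 410.0 L

410 L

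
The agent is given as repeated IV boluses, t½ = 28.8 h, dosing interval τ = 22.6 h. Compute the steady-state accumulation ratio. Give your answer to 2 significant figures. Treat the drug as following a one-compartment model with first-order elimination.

2.4

k = ln2 / t½ = 0.693147 / 28.8 = 0.02407 h⁻¹
e^(−kτ) = e^(−0.02407 × 22.6) = 0.5804
Accumulation ratio R = 1 / (1 − e^(−kτ)) = 1 / (1 − 0.5804) = 2.383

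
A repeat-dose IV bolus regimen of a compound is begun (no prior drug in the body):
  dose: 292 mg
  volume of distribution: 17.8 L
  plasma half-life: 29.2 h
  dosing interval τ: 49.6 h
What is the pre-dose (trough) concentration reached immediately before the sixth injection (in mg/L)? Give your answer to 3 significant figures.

7.28 mg/L

C₀ per dose = Dose / Vd = 292 / 17.8 = 16.40 mg/L
k = ln2 / t½ = 0.693147 / 29.2 = 0.02374 h⁻¹
Fraction remaining after one interval: r = e^(−kτ) = e^(−0.02374 × 49.6) = 0.3080
Before dose 6, 5 doses have been given (aged 1τ, 2τ, 3τ, 4τ, 5τ).
C_trough = C₀ × (r + r² + … + r^5) = C₀ × r(1−r^5)/(1−r)
        = 16.40 × 0.3080 × (1 − 0.002772) / (1 − 0.3080) = 7.279 mg/L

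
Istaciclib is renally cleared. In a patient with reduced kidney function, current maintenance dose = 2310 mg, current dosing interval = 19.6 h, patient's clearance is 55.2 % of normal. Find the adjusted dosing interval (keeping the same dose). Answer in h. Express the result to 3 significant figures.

35.5 h

To keep the same average steady-state level, dosing rate must scale with clearance.
CL ratio = 55.2 / 100 = 0.5520
New interval (same dose) = 19.6 / 0.5520 = 35.51 h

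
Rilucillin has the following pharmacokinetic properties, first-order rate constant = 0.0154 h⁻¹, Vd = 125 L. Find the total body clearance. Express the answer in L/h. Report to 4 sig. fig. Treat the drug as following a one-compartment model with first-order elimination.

1.925 L/h

CL = k × Vd = 0.0154 × 125 = 1.925 L/h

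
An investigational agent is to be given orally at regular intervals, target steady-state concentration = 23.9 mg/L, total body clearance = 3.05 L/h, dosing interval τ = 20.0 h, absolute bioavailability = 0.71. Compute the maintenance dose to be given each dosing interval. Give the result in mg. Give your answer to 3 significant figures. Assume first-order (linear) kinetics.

2050 mg

At steady state, F × (Dose/τ) = Css × CL.
Dose = Css × CL × τ / F = 23.9 × 3.050 × 20.0 / 0.71 = 2053 mg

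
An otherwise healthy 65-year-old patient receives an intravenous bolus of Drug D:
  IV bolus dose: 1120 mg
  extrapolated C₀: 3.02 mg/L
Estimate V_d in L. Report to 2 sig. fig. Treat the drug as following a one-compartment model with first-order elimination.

Vd = Dose / C₀ = 1120 / 3.02 = 370.9 L

370 L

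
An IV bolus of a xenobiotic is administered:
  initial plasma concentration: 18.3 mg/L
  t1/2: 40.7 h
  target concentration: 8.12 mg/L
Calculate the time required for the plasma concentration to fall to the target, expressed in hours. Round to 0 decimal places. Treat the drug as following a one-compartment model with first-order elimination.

48 h

k = ln2 / t½ = 0.693147 / 40.7 = 0.01703 h⁻¹
t = ln(C₀ / C) / k = ln(18.30 / 8.12) / 0.01703
  = ln(2.254) / 0.01703 = 0.8127 / 0.01703 = 47.72 h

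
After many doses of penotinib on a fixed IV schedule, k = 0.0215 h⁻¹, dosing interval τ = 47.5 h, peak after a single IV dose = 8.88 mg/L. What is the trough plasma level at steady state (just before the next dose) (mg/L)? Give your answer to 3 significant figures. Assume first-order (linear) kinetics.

e^(−kτ) = e^(−0.02150 × 47.5) = 0.3601
Accumulation ratio R = 1 / (1 − e^(−kτ)) = 1 / (1 − 0.3601) = 1.563
Steady-state trough = C₀ × R × e^(−kτ) = 8.88 × 1.563 × 0.3601 = 4.998 mg/L

5.00 mg/L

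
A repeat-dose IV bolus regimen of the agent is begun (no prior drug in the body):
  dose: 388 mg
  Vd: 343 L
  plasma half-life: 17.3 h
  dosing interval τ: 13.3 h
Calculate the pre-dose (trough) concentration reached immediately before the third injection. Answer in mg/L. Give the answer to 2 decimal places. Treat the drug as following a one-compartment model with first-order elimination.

1.05 mg/L

C₀ per dose = Dose / Vd = 388 / 343 = 1.131 mg/L
k = ln2 / t½ = 0.693147 / 17.3 = 0.04007 h⁻¹
Fraction remaining after one interval: r = e^(−kτ) = e^(−0.04007 × 13.3) = 0.5869
Before dose 3, 2 doses have been given (aged 1τ, 2τ).
C_trough = C₀ × (r + r²) = 1.131 × (0.5869 + 0.3445) = 1.053 mg/L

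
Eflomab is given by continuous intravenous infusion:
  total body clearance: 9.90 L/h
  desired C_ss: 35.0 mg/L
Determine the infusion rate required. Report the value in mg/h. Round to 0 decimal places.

At steady state, infusion rate R₀ = Css × CL = 35.0 × 9.900 = 346.5 mg/h

347 mg/h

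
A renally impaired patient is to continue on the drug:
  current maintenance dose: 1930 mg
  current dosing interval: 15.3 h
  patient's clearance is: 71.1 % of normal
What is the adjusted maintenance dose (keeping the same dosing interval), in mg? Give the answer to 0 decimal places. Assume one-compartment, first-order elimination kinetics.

1372 mg

To keep the same average steady-state level, dosing rate must scale with clearance.
CL ratio = 71.1 / 100 = 0.7110
New dose (same interval) = 1930 × 0.7110 = 1372 mg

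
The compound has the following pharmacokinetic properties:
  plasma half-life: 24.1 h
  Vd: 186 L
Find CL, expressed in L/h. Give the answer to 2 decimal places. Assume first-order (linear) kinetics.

k = ln2 / t½ = 0.693147 / 24.1 = 0.02876 h⁻¹
CL = k × Vd = 0.02876 × 186 = 5.349 L/h

5.35 L/h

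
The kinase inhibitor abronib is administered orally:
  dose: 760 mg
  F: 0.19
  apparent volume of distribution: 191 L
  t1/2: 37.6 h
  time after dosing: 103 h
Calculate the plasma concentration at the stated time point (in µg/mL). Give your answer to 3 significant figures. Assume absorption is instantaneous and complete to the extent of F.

0.113 µg/mL

Amount reaching circulation = F × Dose = 0.19 × 760.0 = 144.4 mg
C₀ = F·Dose / Vd = 144.4 / 191 = 0.7560 mg/L
k = ln2 / t½ = 0.693147 / 37.6 = 0.01843 h⁻¹
C = C₀ · e^(−k·t) = 0.7560 × e^(−0.01843 × 103)
  = 0.7560 × 0.1498 = 0.1132 mg/L
(0.1132 mg/L = 0.1132 µg/mL)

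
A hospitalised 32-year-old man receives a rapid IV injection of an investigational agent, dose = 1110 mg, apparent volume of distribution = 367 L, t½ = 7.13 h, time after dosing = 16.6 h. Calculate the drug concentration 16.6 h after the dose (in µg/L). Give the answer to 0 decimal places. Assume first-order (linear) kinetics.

C₀ = Dose / Vd = 1110 / 367 = 3.025 mg/L
k = ln2 / t½ = 0.693147 / 7.13 = 0.09722 h⁻¹
C = C₀ · e^(−k·t) = 3.025 × e^(−0.09722 × 16.6)
  = 3.025 × 0.1991 = 0.6023 mg/L
Convert: 0.6023 mg/L × 1000 = 602.3 µg/L

602 µg/L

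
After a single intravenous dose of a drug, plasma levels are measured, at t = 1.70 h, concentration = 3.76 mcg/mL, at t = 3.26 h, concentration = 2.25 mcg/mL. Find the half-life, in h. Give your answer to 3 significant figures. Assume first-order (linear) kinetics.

2.11 h

k = ln(C₁/C₂) / (t₂ − t₁) = ln(3.76/2.25) / (3.26 − 1.70)
  = 0.5135 / 1.560 = 0.3292 h⁻¹
t½ = ln2 / k = 0.693147 / 0.3292 = 2.106 h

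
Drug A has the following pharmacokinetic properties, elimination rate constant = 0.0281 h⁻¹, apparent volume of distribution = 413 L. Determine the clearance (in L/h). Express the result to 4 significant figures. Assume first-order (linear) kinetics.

11.61 L/h

CL = k × Vd = 0.0281 × 413 = 11.61 L/h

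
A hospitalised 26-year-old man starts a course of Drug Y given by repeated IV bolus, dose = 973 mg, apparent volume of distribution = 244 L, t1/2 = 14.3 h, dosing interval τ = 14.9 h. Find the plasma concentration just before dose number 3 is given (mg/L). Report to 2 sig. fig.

2.9 mg/L

C₀ per dose = Dose / Vd = 973 / 244 = 3.988 mg/L
k = ln2 / t½ = 0.693147 / 14.3 = 0.04847 h⁻¹
Fraction remaining after one interval: r = e^(−kτ) = e^(−0.04847 × 14.9) = 0.4857
Before dose 3, 2 doses have been given (aged 1τ, 2τ).
C_trough = C₀ × (r + r²) = 3.988 × (0.4857 + 0.2359) = 2.878 mg/L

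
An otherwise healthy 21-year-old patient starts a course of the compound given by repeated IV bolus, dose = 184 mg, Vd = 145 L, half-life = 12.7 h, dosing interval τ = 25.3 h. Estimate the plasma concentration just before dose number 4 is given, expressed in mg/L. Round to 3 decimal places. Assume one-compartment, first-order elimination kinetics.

C₀ per dose = Dose / Vd = 184 / 145 = 1.269 mg/L
k = ln2 / t½ = 0.693147 / 12.7 = 0.05458 h⁻¹
Fraction remaining after one interval: r = e^(−kτ) = e^(−0.05458 × 25.3) = 0.2514
Before dose 4, 3 doses have been given (aged 1τ, 2τ, 3τ).
C_trough = C₀ × (r + r² + … + r^3) = C₀ × r(1−r^3)/(1−r)
        = 1.269 × 0.2514 × (1 − 0.01589) / (1 − 0.2514) = 0.4194 mg/L

0.419 mg/L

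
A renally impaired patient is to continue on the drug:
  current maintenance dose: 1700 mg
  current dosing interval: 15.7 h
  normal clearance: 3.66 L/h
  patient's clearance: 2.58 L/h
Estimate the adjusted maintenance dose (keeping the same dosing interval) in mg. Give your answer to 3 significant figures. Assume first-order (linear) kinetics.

1200 mg

To keep the same average steady-state level, dosing rate must scale with clearance.
CL ratio = 2.58 / 3.66 = 0.7049
New dose (same interval) = 1700 × 0.7049 = 1198 mg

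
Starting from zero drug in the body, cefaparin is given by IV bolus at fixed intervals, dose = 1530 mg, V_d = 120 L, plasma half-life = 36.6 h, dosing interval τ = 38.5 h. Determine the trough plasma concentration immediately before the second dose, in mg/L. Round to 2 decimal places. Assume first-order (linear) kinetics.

C₀ per dose = Dose / Vd = 1530 / 120 = 12.75 mg/L
k = ln2 / t½ = 0.693147 / 36.6 = 0.01894 h⁻¹
Fraction remaining after one interval: r = e^(−kτ) = e^(−0.01894 × 38.5) = 0.4823
Before dose 2, 1 dose has been given (aged 1τ).
C_trough = C₀ × r = 12.75 × 0.4823 = 6.149 mg/L

6.15 mg/L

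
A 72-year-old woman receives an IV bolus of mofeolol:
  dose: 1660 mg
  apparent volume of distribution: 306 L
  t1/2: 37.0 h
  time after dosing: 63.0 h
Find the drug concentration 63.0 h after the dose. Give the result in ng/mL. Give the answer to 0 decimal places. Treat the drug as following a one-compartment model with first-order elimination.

1667 ng/mL

C₀ = Dose / Vd = 1660 / 306 = 5.425 mg/L
k = ln2 / t½ = 0.693147 / 37.0 = 0.01873 h⁻¹
C = C₀ · e^(−k·t) = 5.425 × e^(−0.01873 × 63.0)
  = 5.425 × 0.3073 = 1.667 mg/L
Convert: 1.667 mg/L × 1000 = 1667 ng/mL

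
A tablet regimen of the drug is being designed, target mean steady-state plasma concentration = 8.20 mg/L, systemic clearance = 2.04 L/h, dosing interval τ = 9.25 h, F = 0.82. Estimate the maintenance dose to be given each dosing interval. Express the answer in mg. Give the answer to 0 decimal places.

At steady state, F × (Dose/τ) = Css × CL.
Dose = Css × CL × τ / F = 8.20 × 2.040 × 9.25 / 0.82 = 188.7 mg

189 mg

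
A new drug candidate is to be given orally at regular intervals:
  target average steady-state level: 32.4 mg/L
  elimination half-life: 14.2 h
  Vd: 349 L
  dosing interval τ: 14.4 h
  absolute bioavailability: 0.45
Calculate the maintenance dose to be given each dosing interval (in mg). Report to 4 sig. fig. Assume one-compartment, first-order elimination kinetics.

17660 mg

k = ln2 / t½ = 0.693147 / 14.2 = 0.04881 h⁻¹
CL = k × Vd = 0.04881 × 349 = 17.03 L/h
At steady state, F × (Dose/τ) = Css × CL.
Dose = Css × CL × τ / F = 32.4 × 17.03 × 14.4 / 0.45 = 17660 mg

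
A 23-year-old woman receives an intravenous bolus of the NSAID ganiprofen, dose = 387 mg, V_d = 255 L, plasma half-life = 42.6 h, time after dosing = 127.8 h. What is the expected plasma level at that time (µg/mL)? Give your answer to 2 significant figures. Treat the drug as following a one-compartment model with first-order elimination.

C₀ = Dose / Vd = 387.0 / 255 = 1.518 mg/L
k = ln2 / t½ = 0.693147 / 42.6 = 0.01627 h⁻¹
t / t½ = 127.8 / 42.6 = 3 half-lives
C = C₀ × (1/2)^3 = 1.518 × 0.1250 = 0.1898 mg/L
(0.1898 mg/L = 0.1898 µg/mL)

0.19 µg/mL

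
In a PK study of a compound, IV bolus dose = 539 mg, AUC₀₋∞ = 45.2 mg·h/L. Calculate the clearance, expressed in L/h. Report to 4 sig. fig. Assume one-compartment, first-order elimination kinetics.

CL = Dose / AUC = 539 / 45.2 = 11.92 L/h

11.92 L/h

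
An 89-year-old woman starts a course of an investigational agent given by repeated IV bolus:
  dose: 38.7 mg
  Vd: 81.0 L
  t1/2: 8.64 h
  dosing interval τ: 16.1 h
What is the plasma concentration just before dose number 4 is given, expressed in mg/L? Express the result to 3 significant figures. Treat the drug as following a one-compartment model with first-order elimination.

C₀ per dose = Dose / Vd = 38.7 / 81.0 = 0.4778 mg/L
k = ln2 / t½ = 0.693147 / 8.64 = 0.08023 h⁻¹
Fraction remaining after one interval: r = e^(−kτ) = e^(−0.08023 × 16.1) = 0.2748
Before dose 4, 3 doses have been given (aged 1τ, 2τ, 3τ).
C_trough = C₀ × (r + r² + … + r^3) = C₀ × r(1−r^3)/(1−r)
        = 0.4778 × 0.2748 × (1 − 0.02075) / (1 − 0.2748) = 0.1773 mg/L

0.177 mg/L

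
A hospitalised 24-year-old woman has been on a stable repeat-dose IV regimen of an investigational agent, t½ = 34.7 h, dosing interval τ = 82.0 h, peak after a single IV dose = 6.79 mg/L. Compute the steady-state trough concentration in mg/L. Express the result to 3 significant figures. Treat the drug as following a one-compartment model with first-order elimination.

1.64 mg/L

k = ln2 / t½ = 0.693147 / 34.7 = 0.01998 h⁻¹
e^(−kτ) = e^(−0.01998 × 82.0) = 0.1943
Accumulation ratio R = 1 / (1 − e^(−kτ)) = 1 / (1 − 0.1943) = 1.241
Steady-state trough = C₀ × R × e^(−kτ) = 6.79 × 1.241 × 0.1943 = 1.637 mg/L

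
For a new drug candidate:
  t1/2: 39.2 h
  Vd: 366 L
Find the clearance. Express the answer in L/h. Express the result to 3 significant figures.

k = ln2 / t½ = 0.693147 / 39.2 = 0.01768 h⁻¹
CL = k × Vd = 0.01768 × 366 = 6.471 L/h

6.47 L/h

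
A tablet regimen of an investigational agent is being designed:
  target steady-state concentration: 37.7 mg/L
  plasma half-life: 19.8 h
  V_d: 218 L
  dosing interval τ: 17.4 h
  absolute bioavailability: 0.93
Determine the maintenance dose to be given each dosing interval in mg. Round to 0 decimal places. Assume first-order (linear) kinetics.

k = ln2 / t½ = 0.693147 / 19.8 = 0.03501 h⁻¹
CL = k × Vd = 0.03501 × 218 = 7.632 L/h
At steady state, F × (Dose/τ) = Css × CL.
Dose = Css × CL × τ / F = 37.7 × 7.632 × 17.4 / 0.93 = 5383 mg

5383 mg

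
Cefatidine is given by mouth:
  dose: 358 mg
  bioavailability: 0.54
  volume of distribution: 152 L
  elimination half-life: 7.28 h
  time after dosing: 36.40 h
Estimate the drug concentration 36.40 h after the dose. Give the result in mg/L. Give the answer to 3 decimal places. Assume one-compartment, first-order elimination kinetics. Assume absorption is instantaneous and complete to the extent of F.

0.040 mg/L

Amount reaching circulation = F × Dose = 0.54 × 358.0 = 193.3 mg
C₀ = F·Dose / Vd = 193.3 / 152 = 1.272 mg/L
k = ln2 / t½ = 0.693147 / 7.28 = 0.09521 h⁻¹
t / t½ = 36.40 / 7.28 = 5 half-lives
C = C₀ × (1/2)^5 = 1.272 × 0.03125 = 0.03975 mg/L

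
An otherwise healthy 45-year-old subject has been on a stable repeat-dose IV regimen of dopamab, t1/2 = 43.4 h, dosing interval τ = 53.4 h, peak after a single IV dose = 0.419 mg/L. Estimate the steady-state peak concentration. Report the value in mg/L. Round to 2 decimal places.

k = ln2 / t½ = 0.693147 / 43.4 = 0.01597 h⁻¹
e^(−kτ) = e^(−0.01597 × 53.4) = 0.4262
Accumulation ratio R = 1 / (1 − e^(−kτ)) = 1 / (1 − 0.4262) = 1.743
Steady-state peak = C₀ × R = 0.419 × 1.743 = 0.7303 mg/L

0.73 mg/L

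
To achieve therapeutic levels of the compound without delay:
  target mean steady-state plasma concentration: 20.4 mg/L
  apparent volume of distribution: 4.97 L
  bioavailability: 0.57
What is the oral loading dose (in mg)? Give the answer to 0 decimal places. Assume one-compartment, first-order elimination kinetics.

LD = Css × Vd / F = 20.4 × 4.97 / 0.57 = 177.9 mg

178 mg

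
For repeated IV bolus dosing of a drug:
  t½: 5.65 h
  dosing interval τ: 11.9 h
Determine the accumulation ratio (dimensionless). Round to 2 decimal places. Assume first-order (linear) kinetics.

1.30

k = ln2 / t½ = 0.693147 / 5.65 = 0.1227 h⁻¹
e^(−kτ) = e^(−0.1227 × 11.9) = 0.2322
Accumulation ratio R = 1 / (1 − e^(−kτ)) = 1 / (1 − 0.2322) = 1.302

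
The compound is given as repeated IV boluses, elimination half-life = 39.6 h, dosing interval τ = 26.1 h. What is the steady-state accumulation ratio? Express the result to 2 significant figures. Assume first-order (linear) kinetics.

2.7

k = ln2 / t½ = 0.693147 / 39.6 = 0.01750 h⁻¹
e^(−kτ) = e^(−0.01750 × 26.1) = 0.6333
Accumulation ratio R = 1 / (1 − e^(−kτ)) = 1 / (1 − 0.6333) = 2.727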